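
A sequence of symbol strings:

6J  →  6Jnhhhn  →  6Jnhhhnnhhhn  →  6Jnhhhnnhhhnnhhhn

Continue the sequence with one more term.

6Jnhhhnnhhhnnhhhnnhhhn

Every step adds nhhhn to the end: s(k+1) = s(k)·nhhhn.
So the next term is 6Jnhhhnnhhhnnhhhn·nhhhn.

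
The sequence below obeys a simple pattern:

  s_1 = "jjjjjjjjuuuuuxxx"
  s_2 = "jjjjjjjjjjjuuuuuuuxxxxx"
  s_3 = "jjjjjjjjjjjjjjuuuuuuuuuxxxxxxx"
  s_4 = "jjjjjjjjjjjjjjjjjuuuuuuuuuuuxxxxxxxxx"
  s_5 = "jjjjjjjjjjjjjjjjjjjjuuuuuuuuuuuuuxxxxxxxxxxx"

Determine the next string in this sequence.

Term n consists of 3n+2 j's, followed by 2n+1 u's, followed by 2n-1 x's, where the shown terms are n = 2, 3, 4, 5, 6.
For the next term, n = 7, so the run lengths are 23, 15, 13.

jjjjjjjjjjjjjjjjjjjjjjjuuuuuuuuuuuuuuuxxxxxxxxxxxxx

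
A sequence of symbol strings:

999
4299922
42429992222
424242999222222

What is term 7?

424242424242999222222222222

s(k+1) = 42·s(k)·22, so each term gains 42 as a prefix and 22 as a suffix.
From 424242999222222, 3 further steps: 424242999222222 → 4242424299922222222 → 42424242429992222222222 → (answer).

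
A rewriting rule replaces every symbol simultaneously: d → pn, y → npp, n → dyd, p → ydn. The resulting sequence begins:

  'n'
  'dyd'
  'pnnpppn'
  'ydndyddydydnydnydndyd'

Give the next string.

φ(ydndyddydydnydnydndyd) expands symbol-by-symbol to npp pn dyd pn npp pn pn npp pn npp pn dyd npp pn dyd npp pn dyd pn npp pn; joining the 21 pieces gives the next term.

npppndydpnnpppnpnnpppnnpppndydnpppndydnpppndydpnnpppn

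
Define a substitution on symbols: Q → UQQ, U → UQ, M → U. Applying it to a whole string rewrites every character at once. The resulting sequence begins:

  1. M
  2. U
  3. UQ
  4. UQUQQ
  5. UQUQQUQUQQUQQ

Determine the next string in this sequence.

φ(UQUQQUQUQQUQQ) expands symbol-by-symbol to UQ UQQ UQ UQQ UQQ UQ UQQ UQ UQQ UQQ UQ UQQ UQQ; joining the 13 pieces gives the next term.

UQUQQUQUQQUQQUQUQQUQUQQUQQUQUQQUQQ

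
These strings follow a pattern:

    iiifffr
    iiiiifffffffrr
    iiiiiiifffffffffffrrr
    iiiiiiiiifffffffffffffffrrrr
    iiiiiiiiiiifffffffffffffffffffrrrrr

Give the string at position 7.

Reading off run lengths: i runs 3, 5, 7, 9, 11; f runs 3, 7, 11, 15, 19; r runs 1, 2, 3, 4, 5 — each is linear in n (n = 1, 2, …).
At n = 7 the blocks have lengths 15, 27, 7.

iiiiiiiiiiiiiiifffffffffffffffffffffffffffrrrrrrr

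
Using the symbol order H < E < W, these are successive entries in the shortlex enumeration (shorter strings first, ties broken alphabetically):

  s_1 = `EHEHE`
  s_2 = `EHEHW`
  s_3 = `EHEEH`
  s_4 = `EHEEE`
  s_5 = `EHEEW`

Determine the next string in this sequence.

EHEWH

Treat EHEEW as a base-3 numeral over the given alphabet and add one, carrying through any trailing W's.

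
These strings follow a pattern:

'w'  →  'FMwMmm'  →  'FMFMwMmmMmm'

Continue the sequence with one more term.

FMFMFMwMmmMmmMmm

Each term wraps the previous one in FM on the left and Mmm on the right.
So the next term is FM·FMFMwMmmMmm·Mmm.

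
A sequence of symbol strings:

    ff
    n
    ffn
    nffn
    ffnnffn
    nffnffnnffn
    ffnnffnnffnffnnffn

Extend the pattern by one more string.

nffnffnnffnffnnffnnffnffnnffn

This is a Fibonacci-style word recurrence s(k) = s(k−2)·s(k−1): e.g. ff·n = ffn.
Continuing: nffnffnnffn · ffnnffnnffnffnnffn gives term 8.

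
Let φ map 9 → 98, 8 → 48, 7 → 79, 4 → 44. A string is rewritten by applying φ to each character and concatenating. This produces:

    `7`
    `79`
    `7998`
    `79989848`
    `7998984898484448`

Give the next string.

Replace each of the 16 characters of 7998984898484448 in place — 79 98 98 48 98 48 44 48 98 48 44 48 44 44 44 48 — and concatenate.

79989848984844489848444844444448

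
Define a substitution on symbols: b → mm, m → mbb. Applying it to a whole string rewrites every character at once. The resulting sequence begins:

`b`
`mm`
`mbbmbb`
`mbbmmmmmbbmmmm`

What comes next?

Replace each of the 14 characters of mbbmmmmmbbmmmm in place — mbb mm mm mbb mbb mbb mbb mbb mm mm mbb mbb mbb mbb — and concatenate.

mbbmmmmmbbmbbmbbmbbmbbmmmmmbbmbbmbbmbb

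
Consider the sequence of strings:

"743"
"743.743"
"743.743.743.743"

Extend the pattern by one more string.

Each string is two copies of the previous one joined by '.'.
Doubling 743.743.743.743 with '.' between the halves:

743.743.743.743.743.743.743.743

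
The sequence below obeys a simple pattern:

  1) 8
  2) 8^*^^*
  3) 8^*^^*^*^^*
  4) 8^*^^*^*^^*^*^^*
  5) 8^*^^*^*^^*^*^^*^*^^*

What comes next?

8^*^^*^*^^*^*^^*^*^^*^*^^*

Each term is the previous one with ^*^^* appended.
So the next term is 8^*^^*^*^^*^*^^*^*^^*·^*^^*.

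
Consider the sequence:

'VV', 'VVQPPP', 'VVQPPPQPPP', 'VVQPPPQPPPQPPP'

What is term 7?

Every step adds QPPP to the end: s(k+1) = s(k)·QPPP.
From VVQPPPQPPPQPPP, 3 further steps: VVQPPPQPPPQPPP → VVQPPPQPPPQPPPQPPP → VVQPPPQPPPQPPPQPPPQPPP → (answer).

VVQPPPQPPPQPPPQPPPQPPPQPPP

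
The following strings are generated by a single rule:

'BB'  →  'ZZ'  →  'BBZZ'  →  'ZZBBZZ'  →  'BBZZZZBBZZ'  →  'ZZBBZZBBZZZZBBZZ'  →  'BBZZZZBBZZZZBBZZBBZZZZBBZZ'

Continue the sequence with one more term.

This is a Fibonacci-style word recurrence s(k) = s(k−2)·s(k−1): e.g. BB·ZZ = BBZZ.
Continuing: ZZBBZZBBZZZZBBZZ · BBZZZZBBZZZZBBZZBBZZZZBBZZ gives term 8.

ZZBBZZBBZZZZBBZZBBZZZZBBZZZZBBZZBBZZZZBBZZ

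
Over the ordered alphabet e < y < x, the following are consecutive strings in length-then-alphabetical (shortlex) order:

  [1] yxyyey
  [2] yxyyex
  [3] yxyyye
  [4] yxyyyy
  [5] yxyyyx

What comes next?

yxyyxe

Treat yxyyyx as a base-3 numeral over the given alphabet and add one, carrying through any trailing x's.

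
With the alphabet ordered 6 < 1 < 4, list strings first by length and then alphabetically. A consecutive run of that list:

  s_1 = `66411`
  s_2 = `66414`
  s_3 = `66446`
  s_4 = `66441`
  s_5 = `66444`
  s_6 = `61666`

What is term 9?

Advancing 3 positions from 61666 through 61666 → 61661 → 61664 reaches term 9.

61616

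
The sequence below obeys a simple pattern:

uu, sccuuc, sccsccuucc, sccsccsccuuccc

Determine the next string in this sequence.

sccsccsccsccuucccc

s(k+1) = scc·s(k)·c, so each term gains scc as a prefix and c as a suffix.
One more step from sccsccsccuuccc gives the answer.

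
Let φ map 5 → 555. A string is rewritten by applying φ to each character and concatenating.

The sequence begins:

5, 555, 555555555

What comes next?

555555555555555555555555555

Rewriting each symbol of 555555555: 5→555, 5→555, 5→555, 5→555, 5→555, 5→555, 5→555, 5→555, 5→555, which concatenates to 555 555 555 555 555 555 555 555 555.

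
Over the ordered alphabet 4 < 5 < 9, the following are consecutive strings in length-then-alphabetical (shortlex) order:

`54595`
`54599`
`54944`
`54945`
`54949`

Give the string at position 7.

Advancing 2 positions from 54949 through 54949 → 54954 reaches term 7.

54955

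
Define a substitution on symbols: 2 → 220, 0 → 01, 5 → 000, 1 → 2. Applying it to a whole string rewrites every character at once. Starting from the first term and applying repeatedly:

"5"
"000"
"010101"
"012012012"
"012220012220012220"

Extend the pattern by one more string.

012220220220010122202202200101222022022001

φ(012220012220012220) expands symbol-by-symbol to 01 2 220 220 220 01 01 2 220 220 220 01 01 2 220 220 220 01; joining the 18 pieces gives the next term.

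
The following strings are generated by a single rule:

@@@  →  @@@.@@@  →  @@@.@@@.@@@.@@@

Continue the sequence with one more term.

@@@.@@@.@@@.@@@.@@@.@@@.@@@.@@@

s(k+1) = s(k)·.·s(k) — each term doubles the last with '.' between the halves.
One more doubling of @@@.@@@.@@@.@@@ gives the answer.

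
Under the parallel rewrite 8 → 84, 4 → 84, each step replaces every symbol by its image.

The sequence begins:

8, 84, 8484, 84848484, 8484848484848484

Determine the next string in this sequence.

Replace each of the 16 characters of 8484848484848484 in place — 84 84 84 84 84 84 84 84 84 84 84 84 84 84 84 84 — and concatenate.

84848484848484848484848484848484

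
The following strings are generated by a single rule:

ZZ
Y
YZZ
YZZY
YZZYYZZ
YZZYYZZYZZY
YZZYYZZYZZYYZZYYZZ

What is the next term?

From term 3 onward, concatenate the last term with the second-to-last: Y·ZZ = YZZ, YZZ·Y = YZZY, …
The next term joins YZZYYZZYZZYYZZYYZZ and YZZYYZZYZZY.

YZZYYZZYZZYYZZYYZZYZZYYZZYZZY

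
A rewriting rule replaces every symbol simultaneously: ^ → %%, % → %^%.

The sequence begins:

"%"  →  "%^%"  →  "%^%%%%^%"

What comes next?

%^%%%%^%%^%%^%%^%%%%^%

Apply φ to %^%%%%^% symbol by symbol: %→%^%, ^→%%, %→%^%, %→%^%, %→%^%, %→%^%, ^→%%, %→%^%; joined: %^% %% %^% %^% %^% %^% %% %^%.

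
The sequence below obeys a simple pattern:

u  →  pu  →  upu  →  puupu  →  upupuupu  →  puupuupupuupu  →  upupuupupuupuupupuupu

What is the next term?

puupuupupuupuupupuupupuupuupupuupu

Each term (from the third on) is the two preceding terms concatenated in order: term 3 = u·pu = upu.
So term 8 is puupuupupuupu·upupuupupuupuupupuupu.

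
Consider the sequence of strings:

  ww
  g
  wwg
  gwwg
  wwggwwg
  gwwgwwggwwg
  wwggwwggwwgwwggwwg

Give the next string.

From term 3 onward, concatenate the second-to-last term with the last: ww·g = wwg, g·wwg = gwwg, …
So term 8 is gwwgwwggwwg·wwggwwggwwgwwggwwg.

gwwgwwggwwgwwggwwggwwgwwggwwg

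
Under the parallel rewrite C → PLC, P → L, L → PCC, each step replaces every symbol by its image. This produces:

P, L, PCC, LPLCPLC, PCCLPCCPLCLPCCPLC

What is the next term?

Replace each of the 17 characters of PCCLPCCPLCLPCCPLC in place — L PLC PLC PCC L PLC PLC L PCC PLC PCC L PLC PLC L PCC PLC — and concatenate.

LPLCPLCPCCLPLCPLCLPCCPLCPCCLPLCPLCLPCCPLC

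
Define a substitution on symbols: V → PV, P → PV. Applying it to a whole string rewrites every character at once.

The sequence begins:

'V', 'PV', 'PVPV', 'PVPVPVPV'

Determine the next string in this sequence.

Rewriting each symbol of PVPVPVPV: P→PV, V→PV, P→PV, V→PV, P→PV, V→PV, P→PV, V→PV, which concatenates to PV PV PV PV PV PV PV PV.

PVPVPVPVPVPVPVPV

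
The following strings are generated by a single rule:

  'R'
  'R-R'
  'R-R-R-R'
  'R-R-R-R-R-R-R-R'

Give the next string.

s(k+1) = s(k)·-·s(k) — each term doubles the last with '-' between the halves.
Doubling R-R-R-R-R-R-R-R with '-' between the halves:

R-R-R-R-R-R-R-R-R-R-R-R-R-R-R-R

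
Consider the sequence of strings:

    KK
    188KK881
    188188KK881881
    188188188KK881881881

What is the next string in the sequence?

s(k+1) = 188·s(k)·881, so each term gains 188 as a prefix and 881 as a suffix.
Applying this once more to 188188188KK881881881:

188188188188KK881881881881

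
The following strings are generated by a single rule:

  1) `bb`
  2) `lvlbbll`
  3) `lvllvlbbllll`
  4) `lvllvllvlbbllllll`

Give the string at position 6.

Each term wraps the previous one in lvl on the left and ll on the right.
From lvllvllvlbbllllll, 2 further steps: lvllvllvlbbllllll → lvllvllvllvlbbllllllll → (answer).

lvllvllvllvllvlbbllllllllll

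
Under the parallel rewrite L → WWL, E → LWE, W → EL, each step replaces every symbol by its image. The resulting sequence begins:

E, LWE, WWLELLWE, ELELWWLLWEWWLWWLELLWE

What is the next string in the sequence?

LWEWWLLWEWWLELELWWLWWLELLWEELELWWLELELWWLLWEWWLWWLELLWE

φ(ELELWWLLWEWWLWWLELLWE) expands symbol-by-symbol to LWE WWL LWE WWL EL EL WWL WWL EL LWE EL EL WWL EL EL WWL LWE WWL WWL EL LWE; joining the 21 pieces gives the next term.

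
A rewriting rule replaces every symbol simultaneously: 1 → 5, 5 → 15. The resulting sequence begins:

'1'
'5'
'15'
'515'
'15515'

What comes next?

Expanding 15515: 1→5, 5→15, 5→15, 1→5, 5→15. Concatenated: 5 15 15 5 15.

51515515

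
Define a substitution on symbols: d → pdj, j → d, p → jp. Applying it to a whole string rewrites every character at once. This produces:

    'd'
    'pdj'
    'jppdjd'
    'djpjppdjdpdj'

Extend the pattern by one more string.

pdjdjpdjpjppdjdpdjjppdjd

Expanding djpjppdjdpdj: d→pdj, j→d, p→jp, j→d, p→jp, p→jp, d→pdj, j→d, d→pdj, p→jp, d→pdj, j→d. Concatenated: pdj d jp d jp jp pdj d pdj jp pdj d.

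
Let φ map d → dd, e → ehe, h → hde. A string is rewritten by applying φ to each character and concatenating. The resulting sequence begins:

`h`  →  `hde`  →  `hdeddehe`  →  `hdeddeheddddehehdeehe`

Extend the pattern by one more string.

Replace each of the 21 characters of hdeddeheddddehehdeehe in place — hde dd ehe dd dd ehe hde ehe dd dd dd dd ehe hde ehe hde dd ehe ehe hde ehe — and concatenate.

hdeddeheddddehehdeeheddddddddehehdeehehdeddeheehehdeehe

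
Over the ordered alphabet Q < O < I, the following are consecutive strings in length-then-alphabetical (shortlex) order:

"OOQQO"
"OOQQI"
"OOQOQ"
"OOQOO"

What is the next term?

OOQOI

The successor of OOQOO increments the rightmost position that isn't already I and resets every position after it to Q.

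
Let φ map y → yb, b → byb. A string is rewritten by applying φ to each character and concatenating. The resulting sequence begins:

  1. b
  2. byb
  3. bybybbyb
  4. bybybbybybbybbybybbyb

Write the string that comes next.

φ(bybybbybybbybbybybbyb) expands symbol-by-symbol to byb yb byb yb byb byb yb byb yb byb byb yb byb byb yb byb yb byb byb yb byb; joining the 21 pieces gives the next term.

bybybbybybbybbybybbybybbybbybybbybbybybbybybbybbybybbyb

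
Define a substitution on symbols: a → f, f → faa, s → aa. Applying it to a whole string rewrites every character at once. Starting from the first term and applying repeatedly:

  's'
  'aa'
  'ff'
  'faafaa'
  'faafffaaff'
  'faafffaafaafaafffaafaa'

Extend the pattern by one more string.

φ(faafffaafaafaafffaafaa) expands symbol-by-symbol to faa f f faa faa faa f f faa f f faa f f faa faa faa f f faa f f; joining the 22 pieces gives the next term.

faafffaafaafaafffaafffaafffaafaafaafffaaff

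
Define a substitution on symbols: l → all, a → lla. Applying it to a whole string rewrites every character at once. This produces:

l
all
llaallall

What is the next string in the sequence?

allallllallaallallllaallall

Apply φ to llaallall symbol by symbol: l→all, l→all, a→lla, a→lla, l→all, l→all, a→lla, l→all, l→all; joined: all all lla lla all all lla all all.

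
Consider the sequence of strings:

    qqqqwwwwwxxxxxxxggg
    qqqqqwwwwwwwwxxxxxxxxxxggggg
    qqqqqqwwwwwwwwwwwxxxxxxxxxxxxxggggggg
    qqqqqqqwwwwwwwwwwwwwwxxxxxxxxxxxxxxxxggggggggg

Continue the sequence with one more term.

qqqqqqqqwwwwwwwwwwwwwwwwwxxxxxxxxxxxxxxxxxxxggggggggggg

The n-th term is n+2 q's then 3n-1 w's then 3n+1 x's then 2n-1 g's, where the shown terms are n = 2, 3, 4, 5.
Setting n = 6 gives 8, 17, 19, 11 characters in each block.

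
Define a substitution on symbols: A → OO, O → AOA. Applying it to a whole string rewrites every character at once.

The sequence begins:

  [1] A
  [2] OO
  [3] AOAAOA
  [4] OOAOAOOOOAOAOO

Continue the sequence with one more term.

Applying the rule to each of the 14 symbols of OOAOAOOOOAOAOO gives the pieces AOA AOA OO AOA OO AOA AOA AOA AOA OO AOA OO AOA AOA, which concatenate to the answer.

AOAAOAOOAOAOOAOAAOAAOAAOAOOAOAOOAOAAOA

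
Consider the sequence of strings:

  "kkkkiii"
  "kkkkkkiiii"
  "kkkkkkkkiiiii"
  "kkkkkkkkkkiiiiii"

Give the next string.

kkkkkkkkkkkkiiiiiii

Each string has the form k^{2n} i^{n+1}, where the shown terms are n = 2, 3, 4, 5.
Setting n = 6 gives 12, 7 characters in each block.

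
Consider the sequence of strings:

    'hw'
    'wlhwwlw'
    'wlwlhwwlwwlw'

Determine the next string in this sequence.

wlwlwlhwwlwwlwwlw

Every step adds wl to the front and wlw to the end of the previous string.
So the next term is wl·wlwlhwwlwwlw·wlw.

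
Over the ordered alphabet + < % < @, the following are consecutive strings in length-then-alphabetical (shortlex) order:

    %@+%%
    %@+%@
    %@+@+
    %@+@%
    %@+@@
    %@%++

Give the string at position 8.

Stepping forward 2 times from %@%++: %@%++ → %@%+%, then the target.

%@%+@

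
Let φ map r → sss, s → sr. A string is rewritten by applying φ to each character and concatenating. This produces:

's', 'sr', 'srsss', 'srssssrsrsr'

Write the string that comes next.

Rewriting each symbol of srssssrsrsr: s→sr, r→sss, s→sr, s→sr, s→sr, s→sr, r→sss, s→sr, r→sss, s→sr, r→sss, which concatenates to sr sss sr sr sr sr sss sr sss sr sss.

srssssrsrsrsrssssrssssrsss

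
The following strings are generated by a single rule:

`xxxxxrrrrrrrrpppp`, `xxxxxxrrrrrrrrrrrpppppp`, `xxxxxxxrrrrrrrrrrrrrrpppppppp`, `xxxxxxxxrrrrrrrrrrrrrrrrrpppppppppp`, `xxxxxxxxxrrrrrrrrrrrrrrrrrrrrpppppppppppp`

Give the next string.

Each string has the form x^{n+3} r^{3n+2} p^{2n}, where the shown terms are n = 2, 3, 4, 5, 6.
For the next term, n = 7, so the run lengths are 10, 23, 14.

xxxxxxxxxxrrrrrrrrrrrrrrrrrrrrrrrpppppppppppppp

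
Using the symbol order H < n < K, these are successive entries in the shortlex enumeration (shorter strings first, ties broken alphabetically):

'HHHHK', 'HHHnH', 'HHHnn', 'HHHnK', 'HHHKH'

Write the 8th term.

HHnHH

Advancing 3 positions from HHHKH through HHHKH → HHHKn → HHHKK reaches term 8.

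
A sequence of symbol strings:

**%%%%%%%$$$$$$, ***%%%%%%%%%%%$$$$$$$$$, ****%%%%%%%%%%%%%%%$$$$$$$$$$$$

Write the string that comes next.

*****%%%%%%%%%%%%%%%%%%%$$$$$$$$$$$$$$$

Each string has the form *^{n} %^{4n-1} $^{3n}, where the shown terms are n = 2, 3, 4.
Setting n = 5 gives 5, 19, 15 characters in each block.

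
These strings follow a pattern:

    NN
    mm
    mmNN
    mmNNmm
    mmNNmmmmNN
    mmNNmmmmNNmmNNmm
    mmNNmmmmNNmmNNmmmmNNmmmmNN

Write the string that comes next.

mmNNmmmmNNmmNNmmmmNNmmmmNNmmNNmmmmNNmmNNmm

Each term (from the third on) is the previous term followed by the one before it: term 3 = mm·NN = mmNN.
Continuing: mmNNmmmmNNmmNNmmmmNNmmmmNN · mmNNmmmmNNmmNNmm gives term 8.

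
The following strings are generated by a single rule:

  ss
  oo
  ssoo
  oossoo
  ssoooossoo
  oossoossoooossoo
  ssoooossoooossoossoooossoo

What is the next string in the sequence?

oossoossoooossoossoooossoooossoossoooossoo

Each term (from the third on) is the two preceding terms concatenated in order: term 3 = ss·oo = ssoo.
So term 8 is oossoossoooossoo·ssoooossoooossoossoooossoo.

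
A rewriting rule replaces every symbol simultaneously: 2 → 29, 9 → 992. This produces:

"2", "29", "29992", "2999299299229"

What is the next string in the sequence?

2999299299229992992299929922929992

Replace each of the 13 characters of 2999299299229 in place — 29 992 992 992 29 992 992 29 992 992 29 29 992 — and concatenate.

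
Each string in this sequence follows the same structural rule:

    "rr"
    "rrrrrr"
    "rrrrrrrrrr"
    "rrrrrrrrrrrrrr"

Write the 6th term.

rrrrrrrrrrrrrrrrrrrrrr

Each term wraps the previous one in rr on the left and rr on the right.
From rrrrrrrrrrrrrr, 2 further steps: rrrrrrrrrrrrrr → rrrrrrrrrrrrrrrrrr → (answer).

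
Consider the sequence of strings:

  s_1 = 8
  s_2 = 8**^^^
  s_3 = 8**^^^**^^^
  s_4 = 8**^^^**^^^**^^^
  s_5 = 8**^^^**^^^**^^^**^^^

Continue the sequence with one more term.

8**^^^**^^^**^^^**^^^**^^^

The strings grow by a fixed suffix **^^^ each time.
One more step from 8**^^^**^^^**^^^**^^^ gives the answer.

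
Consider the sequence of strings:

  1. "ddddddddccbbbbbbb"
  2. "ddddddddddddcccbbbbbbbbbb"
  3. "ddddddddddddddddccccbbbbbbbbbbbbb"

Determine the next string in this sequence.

ddddddddddddddddddddcccccbbbbbbbbbbbbbbbb

Term n consists of 4n d's, followed by n c's, followed by 3n+1 b's, where the shown terms are n = 2, 3, 4.
Setting n = 5 gives 20, 5, 16 characters in each block.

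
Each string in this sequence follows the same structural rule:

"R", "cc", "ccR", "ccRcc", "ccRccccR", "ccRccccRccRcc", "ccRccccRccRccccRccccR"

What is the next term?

Each term (from the third on) is the previous term followed by the one before it: term 3 = cc·R = ccR.
The next term joins ccRccccRccRccccRccccR and ccRccccRccRcc.

ccRccccRccRccccRccccRccRccccRccRcc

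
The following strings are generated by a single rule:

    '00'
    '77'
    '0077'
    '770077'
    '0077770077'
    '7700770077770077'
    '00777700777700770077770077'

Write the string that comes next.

770077007777007700777700777700770077770077

From term 3 onward, concatenate the second-to-last term with the last: 00·77 = 0077, 77·0077 = 770077, …
So term 8 is 7700770077770077·00777700777700770077770077.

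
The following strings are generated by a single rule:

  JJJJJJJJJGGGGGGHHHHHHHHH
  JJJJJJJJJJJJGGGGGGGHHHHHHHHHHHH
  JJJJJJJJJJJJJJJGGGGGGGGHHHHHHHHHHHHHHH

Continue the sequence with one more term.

JJJJJJJJJJJJJJJJJJGGGGGGGGGHHHHHHHHHHHHHHHHHH

Each string has the form J^{3n} G^{n+3} H^{3n}, where the shown terms are n = 3, 4, 5.
For the next term, n = 6, so the run lengths are 18, 9, 18.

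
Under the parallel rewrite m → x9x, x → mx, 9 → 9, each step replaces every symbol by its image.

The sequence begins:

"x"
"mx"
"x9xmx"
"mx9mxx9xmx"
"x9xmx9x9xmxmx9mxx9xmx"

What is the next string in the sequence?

Rewriting the 21 symbols of x9xmx9x9xmxmx9mxx9xmx one by one yields mx 9 mx x9x mx 9 mx 9 mx x9x mx x9x mx 9 x9x mx mx 9 mx x9x mx; concatenated:

mx9mxx9xmx9mx9mxx9xmxx9xmx9x9xmxmx9mxx9xmx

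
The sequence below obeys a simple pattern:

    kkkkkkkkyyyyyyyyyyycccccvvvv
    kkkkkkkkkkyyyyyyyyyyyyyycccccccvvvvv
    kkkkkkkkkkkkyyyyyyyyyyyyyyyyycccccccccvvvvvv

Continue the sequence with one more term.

Each string has the form k^{2n+2} y^{3n+2} c^{2n-1} v^{n+1}, where the shown terms are n = 3, 4, 5.
Setting n = 6 gives 14, 20, 11, 7 characters in each block.

kkkkkkkkkkkkkkyyyyyyyyyyyyyyyyyyyycccccccccccvvvvvvv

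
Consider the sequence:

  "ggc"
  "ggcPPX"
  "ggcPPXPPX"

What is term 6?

The strings grow by a fixed suffix PPX each time.
From ggcPPXPPX, 3 further steps: ggcPPXPPX → ggcPPXPPXPPX → ggcPPXPPXPPXPPX → (answer).

ggcPPXPPXPPXPPXPPX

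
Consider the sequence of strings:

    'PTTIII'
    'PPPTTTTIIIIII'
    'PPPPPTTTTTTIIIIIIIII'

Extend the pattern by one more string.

PPPPPPPTTTTTTTTIIIIIIIIIIII

Term n consists of 2n-1 P's, followed by 2n T's, followed by 3n I's (n = 1, 2, …).
Setting n = 4 gives 7, 8, 12 characters in each block.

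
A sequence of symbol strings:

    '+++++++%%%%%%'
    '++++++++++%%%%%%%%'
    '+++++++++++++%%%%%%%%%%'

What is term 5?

+++++++++++++++++++%%%%%%%%%%%%%%

Term n consists of 3n+1 +'s, followed by 2n+2 %'s, where the shown terms are n = 2, 3, 4.
At n = 6 the blocks have lengths 19, 14.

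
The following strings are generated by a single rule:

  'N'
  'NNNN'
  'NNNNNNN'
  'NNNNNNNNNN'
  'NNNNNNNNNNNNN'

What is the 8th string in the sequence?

NNNNNNNNNNNNNNNNNNNNNN

Each term wraps the previous one in N on the left and NN on the right.
From NNNNNNNNNNNNN, 3 further steps: NNNNNNNNNNNNN → NNNNNNNNNNNNNNNN → NNNNNNNNNNNNNNNNNNN → (answer).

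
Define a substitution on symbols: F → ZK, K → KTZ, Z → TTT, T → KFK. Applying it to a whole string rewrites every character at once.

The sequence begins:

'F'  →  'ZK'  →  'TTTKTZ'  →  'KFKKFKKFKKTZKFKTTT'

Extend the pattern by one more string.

KTZZKKTZKTZZKKTZKTZZKKTZKTZKFKTTTKTZZKKTZKFKKFKKFK

Replace each of the 18 characters of KFKKFKKFKKTZKFKTTT in place — KTZ ZK KTZ KTZ ZK KTZ KTZ ZK KTZ KTZ KFK TTT KTZ ZK KTZ KFK KFK KFK — and concatenate.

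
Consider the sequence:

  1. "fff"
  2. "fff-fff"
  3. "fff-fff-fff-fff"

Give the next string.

Each string is two copies of the previous one joined by '-'.
So the next term is two copies of fff-fff-fff-fff with '-' between the halves.

fff-fff-fff-fff-fff-fff-fff-fff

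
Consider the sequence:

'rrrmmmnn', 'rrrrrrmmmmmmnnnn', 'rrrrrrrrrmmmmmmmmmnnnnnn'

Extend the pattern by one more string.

Term n consists of 3n r's, followed by 3n m's, followed by 2n n's (n = 1, 2, …).
Setting n = 4 gives 12, 12, 8 characters in each block.

rrrrrrrrrrrrmmmmmmmmmmmmnnnnnnnn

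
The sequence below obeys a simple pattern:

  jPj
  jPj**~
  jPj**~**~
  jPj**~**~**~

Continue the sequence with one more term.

Every step adds **~ to the end: s(k+1) = s(k)·**~.
Applying this once more to jPj**~**~**~:

jPj**~**~**~**~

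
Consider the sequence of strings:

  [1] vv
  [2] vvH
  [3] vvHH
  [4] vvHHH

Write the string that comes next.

vvHHHH

Every step adds H to the end: s(k+1) = s(k)·H.
One more step from vvHHH gives the answer.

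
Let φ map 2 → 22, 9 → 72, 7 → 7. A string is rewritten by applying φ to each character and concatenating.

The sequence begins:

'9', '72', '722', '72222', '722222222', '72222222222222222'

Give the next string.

Rewriting the 17 symbols of 72222222222222222 one by one yields 7 22 22 22 22 22 22 22 22 22 22 22 22 22 22 22 22; concatenated:

722222222222222222222222222222222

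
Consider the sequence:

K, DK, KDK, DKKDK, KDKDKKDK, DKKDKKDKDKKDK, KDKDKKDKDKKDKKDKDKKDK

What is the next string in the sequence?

DKKDKKDKDKKDKKDKDKKDKDKKDKKDKDKKDK

This is a Fibonacci-style word recurrence s(k) = s(k−2)·s(k−1): e.g. K·DK = KDK.
The next term joins DKKDKKDKDKKDK and KDKDKKDKDKKDKKDKDKKDK.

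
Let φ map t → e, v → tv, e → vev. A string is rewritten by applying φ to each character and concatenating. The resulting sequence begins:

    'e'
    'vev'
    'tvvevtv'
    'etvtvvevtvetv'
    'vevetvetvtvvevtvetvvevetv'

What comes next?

Replace each of the 25 characters of vevetvetvtvvevtvetvvevetv in place — tv vev tv vev e tv vev e tv e tv tv vev tv e tv vev e tv tv vev tv vev e tv — and concatenate.

tvvevtvvevetvvevetvetvtvvevtvetvvevetvtvvevtvvevetv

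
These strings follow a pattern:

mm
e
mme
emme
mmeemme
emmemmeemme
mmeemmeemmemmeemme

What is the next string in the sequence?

emmemmeemmemmeemmeemmemmeemme

From term 3 onward, concatenate the second-to-last term with the last: mm·e = mme, e·mme = emme, …
The next term joins emmemmeemme and mmeemmeemmemmeemme.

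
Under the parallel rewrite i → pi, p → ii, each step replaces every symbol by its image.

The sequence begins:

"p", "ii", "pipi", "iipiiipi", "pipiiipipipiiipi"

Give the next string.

iipiiipipipiiipiiipiiipipipiiipi

Applying the rule to each of the 16 symbols of pipiiipipipiiipi gives the pieces ii pi ii pi pi pi ii pi ii pi ii pi pi pi ii pi, which concatenate to the answer.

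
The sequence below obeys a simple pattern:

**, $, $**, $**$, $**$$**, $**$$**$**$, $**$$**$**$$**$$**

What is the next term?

$**$$**$**$$**$$**$**$$**$**$

From term 3 onward, concatenate the last term with the second-to-last: $·** = $**, $**·$ = $**$, …
The next term joins $**$$**$**$$**$$** and $**$$**$**$.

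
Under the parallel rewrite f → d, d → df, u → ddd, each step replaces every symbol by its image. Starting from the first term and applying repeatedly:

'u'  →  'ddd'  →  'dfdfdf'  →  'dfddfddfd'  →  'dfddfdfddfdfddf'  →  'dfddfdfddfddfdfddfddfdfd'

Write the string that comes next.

Rewriting the 24 symbols of dfddfdfddfddfdfddfddfdfd one by one yields df d df df d df d df df d df df d df d df df d df df d df d df; concatenated:

dfddfdfddfddfdfddfdfddfddfdfddfdfddfddf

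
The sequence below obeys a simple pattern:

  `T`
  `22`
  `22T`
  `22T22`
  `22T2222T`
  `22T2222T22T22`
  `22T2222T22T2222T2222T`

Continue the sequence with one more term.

22T2222T22T2222T2222T22T2222T22T22

Each term (from the third on) is the previous term followed by the one before it: term 3 = 22·T = 22T.
So term 8 is 22T2222T22T2222T2222T·22T2222T22T22.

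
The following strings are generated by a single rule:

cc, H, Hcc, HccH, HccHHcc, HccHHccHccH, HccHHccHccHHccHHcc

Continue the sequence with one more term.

HccHHccHccHHccHHccHccHHccHccH

Each term (from the third on) is the previous term followed by the one before it: term 3 = H·cc = Hcc.
So term 8 is HccHHccHccHHccHHcc·HccHHccHccH.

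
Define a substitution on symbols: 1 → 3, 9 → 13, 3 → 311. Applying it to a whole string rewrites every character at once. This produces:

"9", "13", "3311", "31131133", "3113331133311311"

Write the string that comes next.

Rewriting the 16 symbols of 3113331133311311 one by one yields 311 3 3 311 311 311 3 3 311 311 311 3 3 311 3 3; concatenated:

31133311311311333113113113331133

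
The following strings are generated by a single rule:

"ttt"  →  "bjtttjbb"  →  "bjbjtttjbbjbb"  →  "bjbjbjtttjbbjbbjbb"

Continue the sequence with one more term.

bjbjbjbjtttjbbjbbjbbjbb

s(k+1) = bj·s(k)·jbb, so each term gains bj as a prefix and jbb as a suffix.
So the next term is bj·bjbjbjtttjbbjbbjbb·jbb.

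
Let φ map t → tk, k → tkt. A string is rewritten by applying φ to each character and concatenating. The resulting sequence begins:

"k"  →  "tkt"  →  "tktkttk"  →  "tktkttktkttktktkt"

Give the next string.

Applying the rule to each of the 17 symbols of tktkttktkttktktkt gives the pieces tk tkt tk tkt tk tk tkt tk tkt tk tk tkt tk tkt tk tkt tk, which concatenate to the answer.

tktkttktkttktktkttktkttktktkttktkttktkttk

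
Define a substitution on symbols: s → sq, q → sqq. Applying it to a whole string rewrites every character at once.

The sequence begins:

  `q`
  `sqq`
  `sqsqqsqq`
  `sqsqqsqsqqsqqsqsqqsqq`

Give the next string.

φ(sqsqqsqsqqsqqsqsqqsqq) expands symbol-by-symbol to sq sqq sq sqq sqq sq sqq sq sqq sqq sq sqq sqq sq sqq sq sqq sqq sq sqq sqq; joining the 21 pieces gives the next term.

sqsqqsqsqqsqqsqsqqsqsqqsqqsqsqqsqqsqsqqsqsqqsqqsqsqqsqq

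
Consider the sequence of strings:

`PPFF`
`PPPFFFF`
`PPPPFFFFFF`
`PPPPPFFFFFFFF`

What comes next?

PPPPPPFFFFFFFFFF

Reading off run lengths: P runs 2, 3, 4, 5; F runs 2, 4, 6, 8 — each is linear in n (n = 1, 2, …).
At n = 5 the blocks have lengths 6, 10.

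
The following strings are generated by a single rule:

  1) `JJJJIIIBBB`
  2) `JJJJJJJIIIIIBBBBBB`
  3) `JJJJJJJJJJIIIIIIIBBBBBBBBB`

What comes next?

Term n consists of 3n+1 J's, followed by 2n+1 I's, followed by 3n B's (n = 1, 2, …).
At n = 4 the blocks have lengths 13, 9, 12.

JJJJJJJJJJJJJIIIIIIIIIBBBBBBBBBBBB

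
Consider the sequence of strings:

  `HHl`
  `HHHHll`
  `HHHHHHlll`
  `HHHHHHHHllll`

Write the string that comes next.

Each string has the form H^{2n} l^{n} (n = 1, 2, …).
For the next term, n = 5, so the run lengths are 10, 5.

HHHHHHHHHHlllll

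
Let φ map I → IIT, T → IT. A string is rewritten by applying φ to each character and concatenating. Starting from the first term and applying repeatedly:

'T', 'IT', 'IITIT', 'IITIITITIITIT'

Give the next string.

Replace each of the 13 characters of IITIITITIITIT in place — IIT IIT IT IIT IIT IT IIT IT IIT IIT IT IIT IT — and concatenate.

IITIITITIITIITITIITITIITIITITIITIT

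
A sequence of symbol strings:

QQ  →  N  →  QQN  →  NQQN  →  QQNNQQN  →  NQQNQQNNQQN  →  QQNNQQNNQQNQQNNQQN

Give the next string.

NQQNQQNNQQNQQNNQQNNQQNQQNNQQN

Each term (from the third on) is the two preceding terms concatenated in order: term 3 = QQ·N = QQN.
Continuing: NQQNQQNNQQN · QQNNQQNNQQNQQNNQQN gives term 8.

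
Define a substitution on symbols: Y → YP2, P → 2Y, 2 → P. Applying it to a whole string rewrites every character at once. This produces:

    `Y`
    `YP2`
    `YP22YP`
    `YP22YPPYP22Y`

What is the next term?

Rewriting each symbol of YP22YPPYP22Y: Y→YP2, P→2Y, 2→P, 2→P, Y→YP2, P→2Y, P→2Y, Y→YP2, P→2Y, 2→P, 2→P, Y→YP2, which concatenates to YP2 2Y P P YP2 2Y 2Y YP2 2Y P P YP2.

YP22YPPYP22Y2YYP22YPPYP2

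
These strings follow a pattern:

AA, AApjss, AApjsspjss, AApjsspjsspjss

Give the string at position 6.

Every step adds pjss to the end: s(k+1) = s(k)·pjss.
From AApjsspjsspjss, 2 further steps: AApjsspjsspjss → AApjsspjsspjsspjss → (answer).

AApjsspjsspjsspjsspjss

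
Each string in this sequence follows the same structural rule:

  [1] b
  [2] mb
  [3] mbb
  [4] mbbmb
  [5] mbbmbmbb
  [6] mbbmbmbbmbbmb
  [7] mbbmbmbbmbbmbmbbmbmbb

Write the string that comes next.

mbbmbmbbmbbmbmbbmbmbbmbbmbmbbmbbmb

From term 3 onward, concatenate the last term with the second-to-last: mb·b = mbb, mbb·mb = mbbmb, …
Continuing: mbbmbmbbmbbmbmbbmbmbb · mbbmbmbbmbbmb gives term 8.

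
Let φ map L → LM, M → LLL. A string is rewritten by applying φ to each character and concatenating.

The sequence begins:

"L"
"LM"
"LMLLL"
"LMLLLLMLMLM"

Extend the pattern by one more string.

Rewriting each symbol of LMLLLLMLMLM: L→LM, M→LLL, L→LM, L→LM, L→LM, L→LM, M→LLL, L→LM, M→LLL, L→LM, M→LLL, which concatenates to LM LLL LM LM LM LM LLL LM LLL LM LLL.

LMLLLLMLMLMLMLLLLMLLLLMLLL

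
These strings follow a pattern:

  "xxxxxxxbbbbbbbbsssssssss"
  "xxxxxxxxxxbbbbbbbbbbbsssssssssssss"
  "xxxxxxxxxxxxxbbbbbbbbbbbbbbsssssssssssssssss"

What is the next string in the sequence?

xxxxxxxxxxxxxxxxbbbbbbbbbbbbbbbbbsssssssssssssssssssss

Each string has the form x^{3n+1} b^{3n+2} s^{4n+1}, where the shown terms are n = 2, 3, 4.
Setting n = 5 gives 16, 17, 21 characters in each block.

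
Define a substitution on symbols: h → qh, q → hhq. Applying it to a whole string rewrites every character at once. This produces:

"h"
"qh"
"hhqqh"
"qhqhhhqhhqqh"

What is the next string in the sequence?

hhqqhhhqqhqhqhhhqqhqhhhqhhqqh

Rewriting each symbol of qhqhhhqhhqqh: q→hhq, h→qh, q→hhq, h→qh, h→qh, h→qh, q→hhq, h→qh, h→qh, q→hhq, q→hhq, h→qh, which concatenates to hhq qh hhq qh qh qh hhq qh qh hhq hhq qh.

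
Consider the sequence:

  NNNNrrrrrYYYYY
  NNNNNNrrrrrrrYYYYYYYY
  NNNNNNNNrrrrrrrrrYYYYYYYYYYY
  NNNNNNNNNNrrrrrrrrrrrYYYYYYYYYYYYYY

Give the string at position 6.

NNNNNNNNNNNNNNrrrrrrrrrrrrrrrYYYYYYYYYYYYYYYYYYYY

Term n consists of 2n N's, followed by 2n+1 r's, followed by 3n-1 Y's, where the shown terms are n = 2, 3, 4, 5.
At n = 7 the blocks have lengths 14, 15, 20.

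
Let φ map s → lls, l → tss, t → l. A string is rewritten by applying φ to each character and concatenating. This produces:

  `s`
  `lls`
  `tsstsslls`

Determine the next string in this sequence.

Expanding tsstsslls: t→l, s→lls, s→lls, t→l, s→lls, s→lls, l→tss, l→tss, s→lls. Concatenated: l lls lls l lls lls tss tss lls.

lllsllslllsllstsstsslls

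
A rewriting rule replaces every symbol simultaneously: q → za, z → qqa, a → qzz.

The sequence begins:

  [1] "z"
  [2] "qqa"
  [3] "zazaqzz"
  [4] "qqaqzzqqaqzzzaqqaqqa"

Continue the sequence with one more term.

Rewriting the 20 symbols of qqaqzzqqaqzzzaqqaqqa one by one yields za za qzz za qqa qqa za za qzz za qqa qqa qqa qzz za za qzz za za qzz; concatenated:

zazaqzzzaqqaqqazazaqzzzaqqaqqaqqaqzzzazaqzzzazaqzz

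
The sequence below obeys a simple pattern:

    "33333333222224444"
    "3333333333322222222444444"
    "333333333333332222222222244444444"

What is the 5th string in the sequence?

3333333333333333333322222222222222222444444444444

Each string has the form 3^{3n+2} 2^{3n-1} 4^{2n}, where the shown terms are n = 2, 3, 4.
At n = 6 the blocks have lengths 20, 17, 12.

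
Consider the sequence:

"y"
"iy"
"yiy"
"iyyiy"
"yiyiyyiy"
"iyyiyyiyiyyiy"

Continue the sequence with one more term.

This is a Fibonacci-style word recurrence s(k) = s(k−2)·s(k−1): e.g. y·iy = yiy.
The next term joins yiyiyyiy and iyyiyyiyiyyiy.

yiyiyyiyiyyiyyiyiyyiy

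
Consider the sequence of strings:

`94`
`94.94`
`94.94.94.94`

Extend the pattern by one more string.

s(k+1) = s(k)·.·s(k) — each term doubles the last with '.' between the halves.
One more doubling of 94.94.94.94 gives the answer.

94.94.94.94.94.94.94.94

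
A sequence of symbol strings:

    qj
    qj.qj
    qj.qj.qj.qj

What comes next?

qj.qj.qj.qj.qj.qj.qj.qj

s(k+1) = s(k)·.·s(k) — each term doubles the last with '.' between the halves.
So the next term is two copies of qj.qj.qj.qj with '.' between the halves.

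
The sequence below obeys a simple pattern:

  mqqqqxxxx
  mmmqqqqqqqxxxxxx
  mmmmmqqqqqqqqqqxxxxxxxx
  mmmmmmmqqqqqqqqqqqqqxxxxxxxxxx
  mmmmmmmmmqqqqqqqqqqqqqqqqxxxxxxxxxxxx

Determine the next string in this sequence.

mmmmmmmmmmmqqqqqqqqqqqqqqqqqqqxxxxxxxxxxxxxx

Each string has the form m^{2n-1} q^{3n+1} x^{2n+2} (n = 1, 2, …).
For the next term, n = 6, so the run lengths are 11, 19, 14.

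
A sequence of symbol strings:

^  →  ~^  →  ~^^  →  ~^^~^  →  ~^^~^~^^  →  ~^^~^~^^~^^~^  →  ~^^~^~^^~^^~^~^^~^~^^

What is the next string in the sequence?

~^^~^~^^~^^~^~^^~^~^^~^^~^~^^~^^~^

From term 3 onward, concatenate the last term with the second-to-last: ~^·^ = ~^^, ~^^·~^ = ~^^~^, …
Continuing: ~^^~^~^^~^^~^~^^~^~^^ · ~^^~^~^^~^^~^ gives term 8.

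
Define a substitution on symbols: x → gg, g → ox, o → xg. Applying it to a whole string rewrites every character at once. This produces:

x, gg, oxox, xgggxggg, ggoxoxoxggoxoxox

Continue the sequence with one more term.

oxoxxgggxgggxgggoxoxxgggxgggxggg

Applying the rule to each of the 16 symbols of ggoxoxoxggoxoxox gives the pieces ox ox xg gg xg gg xg gg ox ox xg gg xg gg xg gg, which concatenate to the answer.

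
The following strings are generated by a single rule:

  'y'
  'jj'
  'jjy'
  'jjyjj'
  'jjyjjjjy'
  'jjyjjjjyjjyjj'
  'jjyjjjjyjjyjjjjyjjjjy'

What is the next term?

This is a Fibonacci-style word recurrence s(k) = s(k−1)·s(k−2): e.g. jj·y = jjy.
The next term joins jjyjjjjyjjyjjjjyjjjjy and jjyjjjjyjjyjj.

jjyjjjjyjjyjjjjyjjjjyjjyjjjjyjjyjj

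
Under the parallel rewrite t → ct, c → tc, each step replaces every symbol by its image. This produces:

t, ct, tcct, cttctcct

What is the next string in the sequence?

Expanding cttctcct: c→tc, t→ct, t→ct, c→tc, t→ct, c→tc, c→tc, t→ct. Concatenated: tc ct ct tc ct tc tc ct.

tcctcttccttctcct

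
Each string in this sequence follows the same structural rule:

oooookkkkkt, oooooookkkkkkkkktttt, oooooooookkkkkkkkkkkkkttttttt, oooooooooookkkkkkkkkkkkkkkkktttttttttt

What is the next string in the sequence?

oooooooooooookkkkkkkkkkkkkkkkkkkkkttttttttttttt

The n-th term is 2n+3 o's then 4n+1 k's then 3n-2 t's (n = 1, 2, …).
For the next term, n = 5, so the run lengths are 13, 21, 13.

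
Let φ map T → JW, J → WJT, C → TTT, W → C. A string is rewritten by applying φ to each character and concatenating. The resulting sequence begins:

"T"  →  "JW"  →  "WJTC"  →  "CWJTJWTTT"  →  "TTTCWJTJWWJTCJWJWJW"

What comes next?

Rewriting the 19 symbols of TTTCWJTJWWJTCJWJWJW one by one yields JW JW JW TTT C WJT JW WJT C C WJT JW TTT WJT C WJT C WJT C; concatenated:

JWJWJWTTTCWJTJWWJTCCWJTJWTTTWJTCWJTCWJTC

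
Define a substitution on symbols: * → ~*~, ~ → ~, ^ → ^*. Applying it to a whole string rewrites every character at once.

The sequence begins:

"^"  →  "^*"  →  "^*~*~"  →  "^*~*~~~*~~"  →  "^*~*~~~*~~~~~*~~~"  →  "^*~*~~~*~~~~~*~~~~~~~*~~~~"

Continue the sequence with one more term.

Applying the rule to each of the 26 symbols of ^*~*~~~*~~~~~*~~~~~~~*~~~~ gives the pieces ^* ~*~ ~ ~*~ ~ ~ ~ ~*~ ~ ~ ~ ~ ~ ~*~ ~ ~ ~ ~ ~ ~ ~ ~*~ ~ ~ ~ ~, which concatenate to the answer.

^*~*~~~*~~~~~*~~~~~~~*~~~~~~~~~*~~~~~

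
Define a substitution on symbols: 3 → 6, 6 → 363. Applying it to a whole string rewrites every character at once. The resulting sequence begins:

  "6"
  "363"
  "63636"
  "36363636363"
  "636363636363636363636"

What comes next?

3636363636363636363636363636363636363636363

φ(636363636363636363636) expands symbol-by-symbol to 363 6 363 6 363 6 363 6 363 6 363 6 363 6 363 6 363 6 363 6 363; joining the 21 pieces gives the next term.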